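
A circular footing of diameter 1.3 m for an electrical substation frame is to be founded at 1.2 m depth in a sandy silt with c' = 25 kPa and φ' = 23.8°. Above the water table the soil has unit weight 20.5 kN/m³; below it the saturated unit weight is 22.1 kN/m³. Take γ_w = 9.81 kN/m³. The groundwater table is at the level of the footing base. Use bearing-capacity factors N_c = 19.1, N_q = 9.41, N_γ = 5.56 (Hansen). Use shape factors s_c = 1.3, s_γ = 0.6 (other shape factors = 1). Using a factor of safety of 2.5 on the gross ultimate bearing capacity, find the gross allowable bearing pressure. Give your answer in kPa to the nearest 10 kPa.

Effective surcharge at the founding depth q = γ·D_f = 20.5 × 1.2 = 24.6 kPa.
The water table coincides with the base, so in the self-weight term γ → γ' = 12.29 kN/m³.
q_ult = c·N_c·s_c + q·N_q + 0.5·γ·B·N_γ·s_γ
     = 25 × 19.1 × 1.3 + 24.6 × 9.41 + 0.5 × 12.29 × 1.3 × 5.56 × 0.6
     = 620.75 + 231.49 + 26.65 = 878.89 kPa.
q_all = 878.89 / 2.5 = 351.55 kPa.

q_all ≈ 350 kPa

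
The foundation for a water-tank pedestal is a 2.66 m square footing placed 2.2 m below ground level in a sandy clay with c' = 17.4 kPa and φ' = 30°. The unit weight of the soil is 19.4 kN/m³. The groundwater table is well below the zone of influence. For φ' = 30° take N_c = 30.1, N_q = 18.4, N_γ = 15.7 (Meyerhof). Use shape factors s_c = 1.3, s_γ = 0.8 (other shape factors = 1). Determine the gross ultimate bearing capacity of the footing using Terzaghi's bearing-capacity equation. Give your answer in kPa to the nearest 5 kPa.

q_ult ≈ 1790 kPa

Effective surcharge at the founding depth q = γ·D_f = 19.4 × 2.2 = 42.68 kPa.
q_ult = c·N_c·s_c + q·N_q + 0.5·γ·B·N_γ·s_γ
     = 17.4 × 30.1 × 1.3 + 42.68 × 18.4 + 0.5 × 19.4 × 2.66 × 15.7 × 0.8
     = 680.86 + 785.31 + 324.07 = 1790.2 kPa.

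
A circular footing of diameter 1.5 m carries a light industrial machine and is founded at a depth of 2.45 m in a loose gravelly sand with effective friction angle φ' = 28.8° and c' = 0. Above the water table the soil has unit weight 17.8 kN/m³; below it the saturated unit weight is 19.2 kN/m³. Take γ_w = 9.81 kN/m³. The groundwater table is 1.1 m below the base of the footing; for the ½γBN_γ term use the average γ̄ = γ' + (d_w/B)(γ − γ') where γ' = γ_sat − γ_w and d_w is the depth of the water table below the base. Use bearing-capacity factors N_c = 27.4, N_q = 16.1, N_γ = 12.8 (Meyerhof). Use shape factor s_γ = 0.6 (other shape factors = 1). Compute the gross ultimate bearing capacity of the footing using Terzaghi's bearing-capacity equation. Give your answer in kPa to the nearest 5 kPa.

q_ult ≈ 790 kPa

Overburden at base level: q = 17.8 × 2.45 = 43.61 kPa.
The water table is 1.1 m below the base (< B = 1.5 m), so the ½γBN_γ term uses γ̄ = γ' + (d_w/B)(γ − γ') = 9.39 + (1.1/1.5)(17.8 − 9.39) = 15.557 kN/m³.
Surcharge term q·N_q = 43.61 × 16.1 = 702.12 kPa; self-weight term 0.5·γ·B·N_γ·s_γ = 0.5 × 15.557 × 1.5 × 12.8 × 0.6 = 89.61 kPa.
q_ult = 702.12 + 89.61 = 791.73 kPa.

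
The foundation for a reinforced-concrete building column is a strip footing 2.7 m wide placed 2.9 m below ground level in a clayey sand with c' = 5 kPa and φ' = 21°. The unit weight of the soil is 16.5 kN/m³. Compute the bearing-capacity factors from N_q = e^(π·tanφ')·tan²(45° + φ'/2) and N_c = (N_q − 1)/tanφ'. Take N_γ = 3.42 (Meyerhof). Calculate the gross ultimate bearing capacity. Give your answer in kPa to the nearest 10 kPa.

q_ult ≈ 490 kPa

tan21° = 0.3839, so N_q = e^(π×0.3839)·tan²(55.5°) = 3.34 × 2.117 = 7.07.
N_c = (7.07 − 1)/tan21° = 15.81.
Overburden at base level: q = 16.5 × 2.9 = 47.85 kPa.
Cohesion term c·N_c = 5 × 15.815 = 79.074 kPa; surcharge term q·N_q = 47.85 × 7.0708 = 338.34 kPa; self-weight term 0.5·γ·B·N_γ = 0.5 × 16.5 × 2.7 × 3.42 = 76.181 kPa.
q_ult = 79.074 + 338.34 + 76.181 = 493.59 kPa.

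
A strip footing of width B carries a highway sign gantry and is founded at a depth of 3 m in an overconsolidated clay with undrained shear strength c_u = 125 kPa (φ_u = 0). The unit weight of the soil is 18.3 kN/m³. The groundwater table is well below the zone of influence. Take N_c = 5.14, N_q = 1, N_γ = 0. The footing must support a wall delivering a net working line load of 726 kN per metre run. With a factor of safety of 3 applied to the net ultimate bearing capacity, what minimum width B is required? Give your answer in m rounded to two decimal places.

B = 3.39 m

Overburden at base level: q = 18.3 × 3 = 54.9 kPa.
Cohesion term c·N_c = 125 × 5.14 = 642.5 kPa; surcharge term q·N_q = 54.9 × 1 = 54.9 kPa.
q_ult = 642.5 + 54.9 = 697.4 kPa.
For φ = 0 the ½γBN_γ term vanishes, so q_ult is independent of B. q_net = 697.4 − 54.9 = 642.5 kPa; q_all(net) = 642.5/3 = 214.17 kPa.
Required width B = w / q_all(net) = 726 / 214.17 = 3.39 m.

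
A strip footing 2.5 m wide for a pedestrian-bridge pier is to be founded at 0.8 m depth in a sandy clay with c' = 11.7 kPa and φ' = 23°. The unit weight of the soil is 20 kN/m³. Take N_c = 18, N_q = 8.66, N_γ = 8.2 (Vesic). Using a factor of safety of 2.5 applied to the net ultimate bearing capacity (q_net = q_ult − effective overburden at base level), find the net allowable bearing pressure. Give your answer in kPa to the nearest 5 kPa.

q_all(net) ≈ 215 kPa

Effective surcharge at the founding depth q = γ·D_f = 20 × 0.8 = 16 kPa.
q_ult = c·N_c + q·N_q + 0.5·γ·B·N_γ
     = 11.7 × 18 + 16 × 8.66 + 0.5 × 20 × 2.5 × 8.2
     = 210.6 + 138.56 + 205 = 554.16 kPa.
Net ultimate: q_net = 554.16 − 16 = 538.16 kPa.
q_all(net) = 538.16 / 2.5 = 215.26 kPa.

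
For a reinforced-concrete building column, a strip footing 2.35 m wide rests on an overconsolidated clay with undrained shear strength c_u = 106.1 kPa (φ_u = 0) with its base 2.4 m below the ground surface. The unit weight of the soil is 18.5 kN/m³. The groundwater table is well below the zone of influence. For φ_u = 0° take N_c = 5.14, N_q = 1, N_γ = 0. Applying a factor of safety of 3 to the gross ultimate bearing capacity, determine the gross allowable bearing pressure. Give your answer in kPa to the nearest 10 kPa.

q = γ·D_f = 18.5 × 2.4 = 44.4 kPa.
c·N_c = 106.1 × 5.14 = 545.35 kPa
q·N_q = 44.4 × 1 = 44.4 kPa
q_ult = 545.35 + 44.4 = 589.75 kPa.
q_all = q_ult / FS = 589.75 / 3 = 196.58 kPa.

q_all ≈ 200 kPa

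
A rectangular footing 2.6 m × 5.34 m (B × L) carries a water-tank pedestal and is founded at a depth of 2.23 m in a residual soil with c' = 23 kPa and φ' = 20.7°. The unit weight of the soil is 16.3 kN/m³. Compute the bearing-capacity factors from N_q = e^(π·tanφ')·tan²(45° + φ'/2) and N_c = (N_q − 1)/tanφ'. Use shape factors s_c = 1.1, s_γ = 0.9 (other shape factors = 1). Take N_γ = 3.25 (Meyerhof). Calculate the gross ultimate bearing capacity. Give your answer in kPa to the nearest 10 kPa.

tan20.7° = 0.3779, so N_q = e^(π×0.3779)·tan²(55.35°) = 3.278 × 2.093 = 6.86.
N_c = (6.86 − 1)/tan20.7° = 15.51.
Overburden at base level: q = 16.3 × 2.23 = 36.349 kPa.
Cohesion term c·N_c·s_c = 23 × 15.512 × 1.1 = 392.45 kPa; surcharge term q·N_q = 36.349 × 6.8615 = 249.41 kPa; self-weight term 0.5·γ·B·N_γ·s_γ = 0.5 × 16.3 × 2.6 × 3.25 × 0.9 = 61.981 kPa.
q_ult = 392.45 + 249.41 + 61.981 = 703.84 kPa.

q_ult ≈ 700 kPa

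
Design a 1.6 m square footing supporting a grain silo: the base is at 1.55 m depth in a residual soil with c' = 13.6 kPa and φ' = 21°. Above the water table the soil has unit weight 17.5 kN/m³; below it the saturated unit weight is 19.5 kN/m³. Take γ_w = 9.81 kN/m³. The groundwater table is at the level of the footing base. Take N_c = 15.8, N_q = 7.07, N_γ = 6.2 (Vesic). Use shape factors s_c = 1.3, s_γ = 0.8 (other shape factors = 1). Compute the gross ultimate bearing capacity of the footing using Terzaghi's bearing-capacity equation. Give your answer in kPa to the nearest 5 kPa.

q_ult ≈ 510 kPa

Overburden at base level: q = 17.5 × 1.55 = 27.125 kPa.
Below the base the soil is submerged, so the ½γBN_γ term uses γ' = 19.5 − 9.81 = 9.69 kN/m³.
Cohesion term c·N_c·s_c = 13.6 × 15.8 × 1.3 = 279.34 kPa; surcharge term q·N_q = 27.125 × 7.07 = 191.77 kPa; self-weight term 0.5·γ·B·N_γ·s_γ = 0.5 × 9.69 × 1.6 × 6.2 × 0.8 = 38.45 kPa.
q_ult = 279.34 + 191.77 + 38.45 = 509.57 kPa.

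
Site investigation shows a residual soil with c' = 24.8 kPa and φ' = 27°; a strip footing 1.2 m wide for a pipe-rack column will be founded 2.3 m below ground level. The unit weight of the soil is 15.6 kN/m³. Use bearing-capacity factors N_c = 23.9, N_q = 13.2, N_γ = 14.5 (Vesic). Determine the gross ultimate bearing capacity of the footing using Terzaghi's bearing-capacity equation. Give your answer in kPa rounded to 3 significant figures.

q = γ·D_f = 15.6 × 2.3 = 35.88 kPa.
c·N_c = 24.8 × 23.9 = 592.72 kPa
q·N_q = 35.88 × 13.2 = 473.62 kPa
0.5·γ·B·N_γ = 0.5 × 15.6 × 1.2 × 14.5 = 135.72 kPa
q_ult = 592.72 + 473.62 + 135.72 = 1202.1 kPa.

q_ult ≈ 1200 kPa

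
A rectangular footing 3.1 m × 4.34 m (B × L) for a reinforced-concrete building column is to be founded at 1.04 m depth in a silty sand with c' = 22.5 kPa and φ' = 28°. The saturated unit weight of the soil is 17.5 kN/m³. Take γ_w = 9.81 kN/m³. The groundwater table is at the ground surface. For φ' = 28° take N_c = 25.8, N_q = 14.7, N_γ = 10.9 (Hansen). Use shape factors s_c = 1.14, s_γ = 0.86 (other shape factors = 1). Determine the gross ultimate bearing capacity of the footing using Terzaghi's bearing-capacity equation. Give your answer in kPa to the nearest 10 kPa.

q_ult ≈ 890 kPa

Water table at ground surface, so effective unit weight γ' = 17.5 − 9.81 = 7.69 kN/m³ is used throughout; overburden q = 7.69 × 1.04 = 7.9976 kPa; the same γ' applies in the ½γBN_γ term.
Cohesion term c·N_c·s_c = 22.5 × 25.8 × 1.14 = 661.77 kPa; surcharge term q·N_q = 7.9976 × 14.7 = 117.56 kPa; self-weight term 0.5·γ·B·N_γ·s_γ = 0.5 × 7.69 × 3.1 × 10.9 × 0.86 = 111.73 kPa.
q_ult = 661.77 + 117.56 + 111.73 = 891.07 kPa.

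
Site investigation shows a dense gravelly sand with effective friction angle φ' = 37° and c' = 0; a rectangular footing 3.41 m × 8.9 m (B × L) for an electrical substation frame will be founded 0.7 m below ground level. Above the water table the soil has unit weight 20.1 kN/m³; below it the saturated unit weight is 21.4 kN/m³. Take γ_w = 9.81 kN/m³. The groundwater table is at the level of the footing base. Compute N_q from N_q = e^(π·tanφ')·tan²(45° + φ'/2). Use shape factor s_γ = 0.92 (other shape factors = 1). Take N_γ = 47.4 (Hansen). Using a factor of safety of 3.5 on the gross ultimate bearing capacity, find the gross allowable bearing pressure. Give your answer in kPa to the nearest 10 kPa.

q_all ≈ 420 kPa

N_q = e^(π·tan37°)·tan²(63.5°) = 42.92.
q = γ·D_f = 20.1 × 0.7 = 14.07 kPa.
For the ½γBN_γ term take γ' = 21.4 − 9.81 = 11.59 kN/m³ (soil below base is submerged).
q·N_q = 14.07 × 42.92 = 603.88 kPa
0.5·γ·B·N_γ·s_γ = 0.5 × 11.59 × 3.41 × 47.4 × 0.92 = 861.74 kPa
q_ult = 603.88 + 861.74 = 1465.6 kPa.
q_all = 1465.6 / 3.5 = 418.75 kPa.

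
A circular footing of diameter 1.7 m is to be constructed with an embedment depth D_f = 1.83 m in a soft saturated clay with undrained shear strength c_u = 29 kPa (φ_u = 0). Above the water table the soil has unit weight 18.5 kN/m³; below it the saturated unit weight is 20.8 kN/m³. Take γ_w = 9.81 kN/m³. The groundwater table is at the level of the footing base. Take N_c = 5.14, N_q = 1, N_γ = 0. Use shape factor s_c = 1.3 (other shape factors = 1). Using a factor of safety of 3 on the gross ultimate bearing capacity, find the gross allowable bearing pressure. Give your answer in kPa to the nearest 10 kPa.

q = γ·D_f = 18.5 × 1.83 = 33.855 kPa.
c·N_c·s_c = 29 × 5.14 × 1.3 = 193.78 kPa
q·N_q = 33.855 × 1 = 33.855 kPa
q_ult = 193.78 + 33.855 = 227.63 kPa.
q_all = 227.63 / 3 = 75.878 kPa.

q_all ≈ 80 kPa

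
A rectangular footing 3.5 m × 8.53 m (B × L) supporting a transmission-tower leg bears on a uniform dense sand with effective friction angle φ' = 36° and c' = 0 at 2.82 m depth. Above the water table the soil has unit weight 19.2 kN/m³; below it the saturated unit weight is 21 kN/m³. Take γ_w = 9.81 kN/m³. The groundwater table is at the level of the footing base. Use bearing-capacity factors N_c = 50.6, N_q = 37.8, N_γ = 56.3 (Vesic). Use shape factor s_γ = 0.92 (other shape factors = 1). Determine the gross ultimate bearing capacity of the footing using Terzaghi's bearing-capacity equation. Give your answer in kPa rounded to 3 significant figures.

Effective surcharge at the founding depth q = γ·D_f = 19.2 × 2.82 = 54.144 kPa.
The water table coincides with the base, so in the self-weight term γ → γ' = 11.19 kN/m³.
q_ult = q·N_q + 0.5·γ·B·N_γ·s_γ
     = 54.144 × 37.8 + 0.5 × 11.19 × 3.5 × 56.3 × 0.92
     = 2046.6 + 1014.3 = 3060.9 kPa.

q_ult ≈ 3060 kPa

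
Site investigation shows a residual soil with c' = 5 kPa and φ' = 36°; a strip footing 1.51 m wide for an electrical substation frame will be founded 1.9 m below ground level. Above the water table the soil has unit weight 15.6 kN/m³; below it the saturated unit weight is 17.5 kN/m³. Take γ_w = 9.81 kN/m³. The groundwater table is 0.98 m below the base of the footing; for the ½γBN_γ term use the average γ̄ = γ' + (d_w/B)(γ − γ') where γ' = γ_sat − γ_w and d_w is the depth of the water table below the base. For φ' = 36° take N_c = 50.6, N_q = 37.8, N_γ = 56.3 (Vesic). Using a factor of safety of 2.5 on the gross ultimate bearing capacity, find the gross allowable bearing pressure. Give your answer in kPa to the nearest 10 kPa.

Overburden at base level: q = 15.6 × 1.9 = 29.64 kPa.
The water table is 0.98 m below the base (< B = 1.51 m), so the ½γBN_γ term uses γ̄ = γ' + (d_w/B)(γ − γ') = 7.69 + (0.98/1.51)(15.6 − 7.69) = 12.824 kN/m³.
Cohesion term c·N_c = 5 × 50.6 = 253 kPa; surcharge term q·N_q = 29.64 × 37.8 = 1120.4 kPa; self-weight term 0.5·γ·B·N_γ = 0.5 × 12.824 × 1.51 × 56.3 = 545.09 kPa.
q_ult = 253 + 1120.4 + 545.09 = 1918.5 kPa.
q_all = 1918.5 / 2.5 = 767.39 kPa.

q_all ≈ 770 kPa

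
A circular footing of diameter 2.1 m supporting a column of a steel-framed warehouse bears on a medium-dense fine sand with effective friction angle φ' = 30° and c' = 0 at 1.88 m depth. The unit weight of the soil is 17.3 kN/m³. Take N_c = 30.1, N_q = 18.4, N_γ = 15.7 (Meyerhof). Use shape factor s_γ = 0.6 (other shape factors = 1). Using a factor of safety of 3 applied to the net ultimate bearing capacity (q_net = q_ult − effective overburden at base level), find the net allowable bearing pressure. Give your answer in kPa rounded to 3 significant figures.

q_all(net) ≈ 246 kPa

q = γ·D_f = 17.3 × 1.88 = 32.524 kPa.
q·N_q = 32.524 × 18.4 = 598.44 kPa
0.5·γ·B·N_γ·s_γ = 0.5 × 17.3 × 2.1 × 15.7 × 0.6 = 171.11 kPa
q_ult = 598.44 + 171.11 = 769.56 kPa.
Net ultimate: q_net = 769.56 − 32.524 = 737.03 kPa.
q_all(net) = 737.03 / 3 = 245.68 kPa.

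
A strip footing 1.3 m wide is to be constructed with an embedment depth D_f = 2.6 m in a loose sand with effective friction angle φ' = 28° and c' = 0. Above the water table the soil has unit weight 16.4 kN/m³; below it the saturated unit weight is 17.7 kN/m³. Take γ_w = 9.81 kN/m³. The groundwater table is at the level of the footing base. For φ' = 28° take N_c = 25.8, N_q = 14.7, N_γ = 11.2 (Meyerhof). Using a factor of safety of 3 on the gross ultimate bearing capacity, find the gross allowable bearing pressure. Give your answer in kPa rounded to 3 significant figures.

q_all ≈ 228 kPa

Overburden at base level: q = 16.4 × 2.6 = 42.64 kPa.
Below the base the soil is submerged, so the ½γBN_γ term uses γ' = 17.7 − 9.81 = 7.89 kN/m³.
Surcharge term q·N_q = 42.64 × 14.7 = 626.81 kPa; self-weight term 0.5·γ·B·N_γ = 0.5 × 7.89 × 1.3 × 11.2 = 57.439 kPa.
q_ult = 626.81 + 57.439 = 684.25 kPa.
q_all = 684.25 / 3 = 228.08 kPa.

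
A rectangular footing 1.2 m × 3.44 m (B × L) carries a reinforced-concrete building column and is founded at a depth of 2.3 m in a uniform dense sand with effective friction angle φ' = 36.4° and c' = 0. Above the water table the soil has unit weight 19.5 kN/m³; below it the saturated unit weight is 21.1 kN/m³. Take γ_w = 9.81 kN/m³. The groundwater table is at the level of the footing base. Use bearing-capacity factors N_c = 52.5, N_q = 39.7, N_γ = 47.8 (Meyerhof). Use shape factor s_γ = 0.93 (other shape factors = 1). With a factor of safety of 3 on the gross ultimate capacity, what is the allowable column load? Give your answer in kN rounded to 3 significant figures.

Overburden at base level: q = 19.5 × 2.3 = 44.85 kPa.
Below the base the soil is submerged, so the ½γBN_γ term uses γ' = 21.1 − 9.81 = 11.29 kN/m³.
Surcharge term q·N_q = 44.85 × 39.7 = 1780.5 kPa; self-weight term 0.5·γ·B·N_γ·s_γ = 0.5 × 11.29 × 1.2 × 47.8 × 0.93 = 301.13 kPa.
q_ult = 1780.5 + 301.13 = 2081.7 kPa.
Gross allowable pressure q_all = 2081.7 / 3 = 693.89 kPa.
Footing area = 4.128 m², so allowable column load = 693.89 × 4.128 = 2864.4 kN.

P_all ≈ 2860 kN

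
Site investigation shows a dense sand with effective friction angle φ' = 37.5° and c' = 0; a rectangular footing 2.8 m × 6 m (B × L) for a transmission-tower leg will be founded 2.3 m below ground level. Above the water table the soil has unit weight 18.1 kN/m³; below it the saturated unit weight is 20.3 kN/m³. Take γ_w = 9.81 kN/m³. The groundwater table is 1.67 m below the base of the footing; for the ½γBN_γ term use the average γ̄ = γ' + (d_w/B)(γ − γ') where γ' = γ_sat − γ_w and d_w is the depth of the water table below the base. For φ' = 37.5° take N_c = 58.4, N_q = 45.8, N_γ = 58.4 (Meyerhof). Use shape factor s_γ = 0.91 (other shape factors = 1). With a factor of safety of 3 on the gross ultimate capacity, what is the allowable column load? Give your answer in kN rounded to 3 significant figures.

Effective surcharge at the founding depth q = γ·D_f = 18.1 × 2.3 = 41.63 kPa.
With d_w = 1.67 m < B, γ̄ = 10.49 + (1.67/2.8) × (18.1 − 10.49) = 15.029 kN/m³.
q_ult = q·N_q + 0.5·γ·B·N_γ·s_γ
     = 41.63 × 45.8 + 0.5 × 15.029 × 2.8 × 58.4 × 0.91
     = 1906.7 + 1118.2 = 3024.8 kPa.
Gross allowable pressure q_all = 3024.8 / 3 = 1008.3 kPa.
Footing area = 16.8 m², so allowable column load = 1008.3 × 16.8 = 16939 kN.

P_all ≈ 16900 kN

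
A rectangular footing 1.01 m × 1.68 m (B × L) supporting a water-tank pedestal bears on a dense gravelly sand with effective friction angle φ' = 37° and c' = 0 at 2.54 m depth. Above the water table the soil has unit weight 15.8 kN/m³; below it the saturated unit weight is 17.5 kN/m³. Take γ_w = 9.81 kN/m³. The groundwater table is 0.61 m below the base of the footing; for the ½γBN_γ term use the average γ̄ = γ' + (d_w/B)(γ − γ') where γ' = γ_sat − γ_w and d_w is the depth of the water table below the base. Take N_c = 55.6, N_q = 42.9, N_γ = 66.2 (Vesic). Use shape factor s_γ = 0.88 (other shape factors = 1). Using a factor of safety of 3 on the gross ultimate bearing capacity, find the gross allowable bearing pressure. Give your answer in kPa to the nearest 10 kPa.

Overburden at base level: q = 15.8 × 2.54 = 40.132 kPa.
The water table is 0.61 m below the base (< B = 1.01 m), so the ½γBN_γ term uses γ̄ = γ' + (d_w/B)(γ − γ') = 7.69 + (0.61/1.01)(15.8 − 7.69) = 12.588 kN/m³.
Surcharge term q·N_q = 40.132 × 42.9 = 1721.7 kPa; self-weight term 0.5·γ·B·N_γ·s_γ = 0.5 × 12.588 × 1.01 × 66.2 × 0.88 = 370.33 kPa.
q_ult = 1721.7 + 370.33 = 2092 kPa.
q_all = 2092 / 3 = 697.33 kPa.

q_all ≈ 700 kPa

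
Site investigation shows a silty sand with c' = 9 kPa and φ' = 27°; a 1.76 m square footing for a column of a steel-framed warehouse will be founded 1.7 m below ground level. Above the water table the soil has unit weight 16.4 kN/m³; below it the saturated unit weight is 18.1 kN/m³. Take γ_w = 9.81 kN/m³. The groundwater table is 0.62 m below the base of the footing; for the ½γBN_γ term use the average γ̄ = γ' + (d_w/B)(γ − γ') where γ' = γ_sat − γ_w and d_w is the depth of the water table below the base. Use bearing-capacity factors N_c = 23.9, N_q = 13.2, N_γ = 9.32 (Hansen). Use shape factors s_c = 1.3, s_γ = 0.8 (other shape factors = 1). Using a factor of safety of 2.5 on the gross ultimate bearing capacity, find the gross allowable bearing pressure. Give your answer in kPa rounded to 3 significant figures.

Overburden at base level: q = 16.4 × 1.7 = 27.88 kPa.
The water table is 0.62 m below the base (< B = 1.76 m), so the ½γBN_γ term uses γ̄ = γ' + (d_w/B)(γ − γ') = 8.29 + (0.62/1.76)(16.4 − 8.29) = 11.147 kN/m³.
Cohesion term c·N_c·s_c = 9 × 23.9 × 1.3 = 279.63 kPa; surcharge term q·N_q = 27.88 × 13.2 = 368.02 kPa; self-weight term 0.5·γ·B·N_γ·s_γ = 0.5 × 11.147 × 1.76 × 9.32 × 0.8 = 73.138 kPa.
q_ult = 279.63 + 368.02 + 73.138 = 720.78 kPa.
q_all = 720.78 / 2.5 = 288.31 kPa.

q_all ≈ 288 kPa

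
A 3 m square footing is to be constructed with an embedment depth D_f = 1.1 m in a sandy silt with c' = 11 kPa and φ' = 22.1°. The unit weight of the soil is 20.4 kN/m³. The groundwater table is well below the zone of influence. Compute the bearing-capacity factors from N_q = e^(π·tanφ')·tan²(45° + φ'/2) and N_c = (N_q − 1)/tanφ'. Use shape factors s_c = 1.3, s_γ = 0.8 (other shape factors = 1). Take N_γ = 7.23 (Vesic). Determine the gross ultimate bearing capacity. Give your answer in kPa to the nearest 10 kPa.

q_ult ≈ 600 kPa

tan22.1° = 0.4061, so N_q = e^(π×0.4061)·tan²(56.05°) = 3.581 × 2.206 = 7.9.
N_c = (7.9 − 1)/tan22.1° = 16.99.
Effective surcharge at the founding depth q = γ·D_f = 20.4 × 1.1 = 22.44 kPa.
q_ult = c·N_c·s_c + q·N_q + 0.5·γ·B·N_γ·s_γ
     = 11 × 16.995 × 1.3 + 22.44 × 7.9009 + 0.5 × 20.4 × 3 × 7.23 × 0.8
     = 243.03 + 177.3 + 176.99 = 597.31 kPa.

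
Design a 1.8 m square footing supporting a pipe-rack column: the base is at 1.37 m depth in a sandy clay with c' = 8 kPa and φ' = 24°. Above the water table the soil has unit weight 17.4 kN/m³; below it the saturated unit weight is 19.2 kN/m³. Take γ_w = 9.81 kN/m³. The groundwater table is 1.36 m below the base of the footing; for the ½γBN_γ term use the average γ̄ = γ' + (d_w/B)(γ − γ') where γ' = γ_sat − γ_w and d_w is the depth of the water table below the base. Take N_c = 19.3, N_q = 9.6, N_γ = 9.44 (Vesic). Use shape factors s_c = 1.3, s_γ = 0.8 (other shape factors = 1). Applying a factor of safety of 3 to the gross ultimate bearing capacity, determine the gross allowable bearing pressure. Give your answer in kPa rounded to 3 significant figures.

q_all ≈ 178 kPa

Effective surcharge at the founding depth q = γ·D_f = 17.4 × 1.37 = 23.838 kPa.
With d_w = 1.36 m < B, γ̄ = 9.39 + (1.36/1.8) × (17.4 − 9.39) = 15.442 kN/m³.
q_ult = c·N_c·s_c + q·N_q + 0.5·γ·B·N_γ·s_γ
     = 8 × 19.3 × 1.3 + 23.838 × 9.6 + 0.5 × 15.442 × 1.8 × 9.44 × 0.8
     = 200.72 + 228.84 + 104.96 = 534.52 kPa.
q_all = q_ult / FS = 534.52 / 3 = 178.17 kPa.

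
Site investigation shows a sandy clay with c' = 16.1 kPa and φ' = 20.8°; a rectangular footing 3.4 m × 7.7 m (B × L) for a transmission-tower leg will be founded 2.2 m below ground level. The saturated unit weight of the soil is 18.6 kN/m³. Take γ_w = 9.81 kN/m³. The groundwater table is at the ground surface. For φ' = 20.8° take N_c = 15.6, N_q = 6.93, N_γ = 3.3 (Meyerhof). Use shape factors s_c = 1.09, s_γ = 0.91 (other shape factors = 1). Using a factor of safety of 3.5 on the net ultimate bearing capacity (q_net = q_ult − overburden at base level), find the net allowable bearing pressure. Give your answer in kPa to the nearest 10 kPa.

γ' = 18.6 − 9.81 = 8.79 kN/m³ (submerged throughout). q = 8.79 × 2.2 = 19.338 kPa; the same γ' applies in the ½γBN_γ term.
c·N_c·s_c = 16.1 × 15.6 × 1.09 = 273.76 kPa
q·N_q = 19.338 × 6.93 = 134.01 kPa
0.5·γ·B·N_γ·s_γ = 0.5 × 8.79 × 3.4 × 3.3 × 0.91 = 44.874 kPa
q_ult = 273.76 + 134.01 + 44.874 = 452.65 kPa.
q_net = 452.65 − 19.338 = 433.31 kPa.
q_all(net) = 433.31 / 3.5 = 123.8 kPa.

q_all(net) ≈ 120 kPa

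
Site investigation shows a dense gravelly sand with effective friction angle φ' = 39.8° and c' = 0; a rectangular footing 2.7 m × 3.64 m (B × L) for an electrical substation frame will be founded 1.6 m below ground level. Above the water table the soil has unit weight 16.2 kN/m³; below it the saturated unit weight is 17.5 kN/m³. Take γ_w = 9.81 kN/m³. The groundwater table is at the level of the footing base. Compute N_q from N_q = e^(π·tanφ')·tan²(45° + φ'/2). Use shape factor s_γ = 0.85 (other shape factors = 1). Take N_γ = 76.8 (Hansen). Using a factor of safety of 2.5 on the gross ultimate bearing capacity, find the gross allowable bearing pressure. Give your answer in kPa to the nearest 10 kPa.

q_all ≈ 920 kPa

N_q = e^(π·tan39.8°)·tan²(64.9°) = 62.44.
Effective surcharge at the founding depth q = γ·D_f = 16.2 × 1.6 = 25.92 kPa.
The water table coincides with the base, so in the self-weight term γ → γ' = 7.69 kN/m³.
q_ult = q·N_q + 0.5·γ·B·N_γ·s_γ
     = 25.92 × 62.439 + 0.5 × 7.69 × 2.7 × 76.8 × 0.85
     = 1618.4 + 677.7 = 2296.1 kPa.
q_all = 2296.1 / 2.5 = 918.45 kPa.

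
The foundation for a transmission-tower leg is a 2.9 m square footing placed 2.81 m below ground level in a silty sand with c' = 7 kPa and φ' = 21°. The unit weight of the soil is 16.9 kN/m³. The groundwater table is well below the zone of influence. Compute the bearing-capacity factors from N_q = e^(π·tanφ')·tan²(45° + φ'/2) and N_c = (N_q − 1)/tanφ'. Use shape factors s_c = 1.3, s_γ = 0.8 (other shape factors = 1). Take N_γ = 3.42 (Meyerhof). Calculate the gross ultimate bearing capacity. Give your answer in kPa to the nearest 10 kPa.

tan21° = 0.3839, so N_q = e^(π×0.3839)·tan²(55.5°) = 3.34 × 2.117 = 7.07.
N_c = (7.07 − 1)/tan21° = 15.81.
Overburden at base level: q = 16.9 × 2.81 = 47.489 kPa.
Cohesion term c·N_c·s_c = 7 × 15.815 × 1.3 = 143.92 kPa; surcharge term q·N_q = 47.489 × 7.0708 = 335.78 kPa; self-weight term 0.5·γ·B·N_γ·s_γ = 0.5 × 16.9 × 2.9 × 3.42 × 0.8 = 67.046 kPa.
q_ult = 143.92 + 335.78 + 67.046 = 546.74 kPa.

q_ult ≈ 550 kPa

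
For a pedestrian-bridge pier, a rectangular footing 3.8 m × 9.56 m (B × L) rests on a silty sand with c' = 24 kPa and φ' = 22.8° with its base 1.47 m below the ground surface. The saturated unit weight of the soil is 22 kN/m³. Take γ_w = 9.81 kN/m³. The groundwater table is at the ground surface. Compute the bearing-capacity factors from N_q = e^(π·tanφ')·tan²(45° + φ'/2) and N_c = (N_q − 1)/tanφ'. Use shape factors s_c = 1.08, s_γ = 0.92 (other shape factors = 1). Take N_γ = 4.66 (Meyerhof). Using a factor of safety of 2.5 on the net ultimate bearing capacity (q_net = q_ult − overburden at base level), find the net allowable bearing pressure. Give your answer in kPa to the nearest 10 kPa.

N_q = e^(π·tan22.8°)·tan²(56.4°) = 8.49; N_c = (N_q − 1)/tanφ' = 17.81.
With the water table at the surface the whole profile is submerged: γ' = 22 − 9.81 = 12.19 kN/m³, so q = γ'·D_f = 17.919 kPa; the same γ' applies in the ½γBN_γ term.
q_ult = c·N_c·s_c + q·N_q + 0.5·γ·B·N_γ·s_γ
     = 24 × 17.807 × 1.08 + 17.919 × 8.4854 + 0.5 × 12.19 × 3.8 × 4.66 × 0.92
     = 461.56 + 152.05 + 99.296 = 712.91 kPa.
q_net = 712.91 − 17.919 = 694.99 kPa.
q_all(net) = 694.99 / 2.5 = 278 kPa.

q_all(net) ≈ 280 kPa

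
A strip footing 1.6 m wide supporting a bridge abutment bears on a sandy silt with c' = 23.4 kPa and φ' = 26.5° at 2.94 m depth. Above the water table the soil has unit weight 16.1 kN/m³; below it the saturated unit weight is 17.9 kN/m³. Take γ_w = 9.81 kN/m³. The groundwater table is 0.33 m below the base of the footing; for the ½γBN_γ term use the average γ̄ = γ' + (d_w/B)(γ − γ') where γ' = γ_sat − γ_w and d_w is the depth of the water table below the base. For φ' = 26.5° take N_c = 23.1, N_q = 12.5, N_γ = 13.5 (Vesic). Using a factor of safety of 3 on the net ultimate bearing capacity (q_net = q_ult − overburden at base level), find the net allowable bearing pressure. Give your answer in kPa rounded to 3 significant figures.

Overburden at base level: q = 16.1 × 2.94 = 47.334 kPa.
The water table is 0.33 m below the base (< B = 1.6 m), so the ½γBN_γ term uses γ̄ = γ' + (d_w/B)(γ − γ') = 8.09 + (0.33/1.6)(16.1 − 8.09) = 9.7421 kN/m³.
Cohesion term c·N_c = 23.4 × 23.1 = 540.54 kPa; surcharge term q·N_q = 47.334 × 12.5 = 591.68 kPa; self-weight term 0.5·γ·B·N_γ = 0.5 × 9.7421 × 1.6 × 13.5 = 105.21 kPa.
q_ult = 540.54 + 591.68 + 105.21 = 1237.4 kPa.
q_net = 1237.4 − 47.334 = 1190.1 kPa.
q_all(net) = 1190.1 / 3 = 396.7 kPa.

q_all(net) ≈ 397 kPa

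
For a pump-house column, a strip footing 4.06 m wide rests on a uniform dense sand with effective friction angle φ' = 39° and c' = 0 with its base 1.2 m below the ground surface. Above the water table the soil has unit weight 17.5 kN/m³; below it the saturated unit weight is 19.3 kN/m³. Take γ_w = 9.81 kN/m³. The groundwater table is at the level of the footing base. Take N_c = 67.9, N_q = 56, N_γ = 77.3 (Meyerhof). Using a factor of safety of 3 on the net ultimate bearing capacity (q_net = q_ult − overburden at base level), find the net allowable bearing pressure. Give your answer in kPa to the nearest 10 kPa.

q = γ·D_f = 17.5 × 1.2 = 21 kPa.
For the ½γBN_γ term take γ' = 19.3 − 9.81 = 9.49 kN/m³ (soil below base is submerged).
q·N_q = 21 × 56 = 1176 kPa
0.5·γ·B·N_γ = 0.5 × 9.49 × 4.06 × 77.3 = 1489.2 kPa
q_ult = 1176 + 1489.2 = 2665.2 kPa.
q_net = 2665.2 − 21 = 2644.2 kPa.
q_all(net) = 2644.2 / 3 = 881.39 kPa.

q_all(net) ≈ 880 kPa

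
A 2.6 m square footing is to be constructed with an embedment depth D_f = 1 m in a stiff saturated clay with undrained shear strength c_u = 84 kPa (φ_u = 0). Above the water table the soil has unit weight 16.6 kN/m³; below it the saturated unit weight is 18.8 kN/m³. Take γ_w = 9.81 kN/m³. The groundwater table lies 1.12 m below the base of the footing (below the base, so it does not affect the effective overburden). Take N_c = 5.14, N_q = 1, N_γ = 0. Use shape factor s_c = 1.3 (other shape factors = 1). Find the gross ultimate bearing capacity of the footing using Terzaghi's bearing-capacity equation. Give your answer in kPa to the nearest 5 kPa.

Overburden at base level: q = 16.6 × 1 = 16.6 kPa.
Cohesion term c·N_c·s_c = 84 × 5.14 × 1.3 = 561.29 kPa; surcharge term q·N_q = 16.6 × 1 = 16.6 kPa.
q_ult = 561.29 + 16.6 = 577.89 kPa.

q_ult ≈ 580 kPa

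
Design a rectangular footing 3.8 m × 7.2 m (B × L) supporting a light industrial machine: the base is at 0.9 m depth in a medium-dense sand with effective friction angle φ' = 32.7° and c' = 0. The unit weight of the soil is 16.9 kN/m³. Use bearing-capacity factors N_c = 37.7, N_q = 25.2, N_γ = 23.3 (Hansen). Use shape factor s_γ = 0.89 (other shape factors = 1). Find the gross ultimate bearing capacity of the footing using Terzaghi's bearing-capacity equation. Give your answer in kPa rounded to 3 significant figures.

q_ult ≈ 1050 kPa

Effective surcharge at the founding depth q = γ·D_f = 16.9 × 0.9 = 15.21 kPa.
q_ult = q·N_q + 0.5·γ·B·N_γ·s_γ
     = 15.21 × 25.2 + 0.5 × 16.9 × 3.8 × 23.3 × 0.89
     = 383.29 + 665.87 = 1049.2 kPa.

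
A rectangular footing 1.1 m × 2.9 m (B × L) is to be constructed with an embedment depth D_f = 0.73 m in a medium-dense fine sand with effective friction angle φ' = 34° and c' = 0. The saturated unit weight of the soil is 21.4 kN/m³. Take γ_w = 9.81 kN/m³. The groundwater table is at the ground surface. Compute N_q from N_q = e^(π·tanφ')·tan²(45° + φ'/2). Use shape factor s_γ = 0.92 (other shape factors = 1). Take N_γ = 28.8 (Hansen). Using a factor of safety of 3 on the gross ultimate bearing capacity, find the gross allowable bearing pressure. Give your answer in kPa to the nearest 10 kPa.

q_all ≈ 140 kPa

N_q = e^(π·tan34°)·tan²(62°) = 29.44.
Water table at ground surface, so effective unit weight γ' = 21.4 − 9.81 = 11.59 kN/m³ is used throughout; overburden q = 11.59 × 0.73 = 8.4607 kPa; the same γ' applies in the ½γBN_γ term.
Surcharge term q·N_q = 8.4607 × 29.44 = 249.08 kPa; self-weight term 0.5·γ·B·N_γ·s_γ = 0.5 × 11.59 × 1.1 × 28.8 × 0.92 = 168.9 kPa.
q_ult = 249.08 + 168.9 = 417.98 kPa.
q_all = 417.98 / 3 = 139.33 kPa.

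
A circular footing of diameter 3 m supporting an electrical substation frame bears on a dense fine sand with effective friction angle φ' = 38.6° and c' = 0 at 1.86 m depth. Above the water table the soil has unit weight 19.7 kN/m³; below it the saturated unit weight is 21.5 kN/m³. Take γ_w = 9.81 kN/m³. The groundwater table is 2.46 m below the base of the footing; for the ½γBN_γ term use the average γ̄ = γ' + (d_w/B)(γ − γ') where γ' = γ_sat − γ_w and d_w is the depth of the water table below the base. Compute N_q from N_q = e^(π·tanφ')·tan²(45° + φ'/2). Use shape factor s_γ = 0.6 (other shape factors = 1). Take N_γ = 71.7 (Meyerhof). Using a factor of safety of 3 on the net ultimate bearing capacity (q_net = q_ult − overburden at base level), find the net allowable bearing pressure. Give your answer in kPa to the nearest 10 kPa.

q_all(net) ≈ 1030 kPa

N_q = e^(π·tan38.6°)·tan²(64.3°) = 53.01.
Effective surcharge at the founding depth q = γ·D_f = 19.7 × 1.86 = 36.642 kPa.
With d_w = 2.46 m < B, γ̄ = 11.69 + (2.46/3) × (19.7 − 11.69) = 18.258 kN/m³.
q_ult = q·N_q + 0.5·γ·B·N_γ·s_γ
     = 36.642 × 53.014 + 0.5 × 18.258 × 3 × 71.7 × 0.6
     = 1942.6 + 1178.2 = 3120.8 kPa.
q_net = 3120.8 − 36.642 = 3084.1 kPa.
q_all(net) = 3084.1 / 3 = 1028 kPa.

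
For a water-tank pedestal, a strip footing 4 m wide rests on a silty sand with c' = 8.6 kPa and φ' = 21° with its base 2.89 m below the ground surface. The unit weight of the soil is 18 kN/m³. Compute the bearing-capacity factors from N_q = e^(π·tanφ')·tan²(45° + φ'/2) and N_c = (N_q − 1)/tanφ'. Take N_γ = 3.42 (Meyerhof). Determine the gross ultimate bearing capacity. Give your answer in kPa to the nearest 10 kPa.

q_ult ≈ 630 kPa

tan21° = 0.3839, so N_q = e^(π×0.3839)·tan²(55.5°) = 3.34 × 2.117 = 7.07.
N_c = (7.07 − 1)/tan21° = 15.81.
Effective surcharge at the founding depth q = γ·D_f = 18 × 2.89 = 52.02 kPa.
q_ult = c·N_c + q·N_q + 0.5·γ·B·N_γ
     = 8.6 × 15.815 + 52.02 × 7.0708 + 0.5 × 18 × 4 × 3.42
     = 136.01 + 367.82 + 123.12 = 626.95 kPa.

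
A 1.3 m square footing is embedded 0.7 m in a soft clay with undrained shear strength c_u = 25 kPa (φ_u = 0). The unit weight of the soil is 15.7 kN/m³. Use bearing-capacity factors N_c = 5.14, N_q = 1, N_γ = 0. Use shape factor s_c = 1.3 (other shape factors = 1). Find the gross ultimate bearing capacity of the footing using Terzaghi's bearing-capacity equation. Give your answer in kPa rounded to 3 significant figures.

Effective surcharge at the founding depth q = γ·D_f = 15.7 × 0.7 = 10.99 kPa.
q_ult = c·N_c·s_c + q·N_q
     = 25 × 5.14 × 1.3 + 10.99 × 1
     = 167.05 + 10.99 = 178.04 kPa.

q_ult ≈ 178 kPa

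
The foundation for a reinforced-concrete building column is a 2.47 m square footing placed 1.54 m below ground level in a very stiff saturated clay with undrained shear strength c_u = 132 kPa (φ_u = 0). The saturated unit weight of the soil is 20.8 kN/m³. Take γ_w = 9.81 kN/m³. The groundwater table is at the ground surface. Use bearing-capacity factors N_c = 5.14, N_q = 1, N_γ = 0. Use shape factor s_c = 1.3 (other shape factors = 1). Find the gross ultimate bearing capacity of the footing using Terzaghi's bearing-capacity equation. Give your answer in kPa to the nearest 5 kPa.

γ' = 20.8 − 9.81 = 10.99 kN/m³ (submerged throughout). q = 10.99 × 1.54 = 16.925 kPa.
c·N_c·s_c = 132 × 5.14 × 1.3 = 882.02 kPa
q·N_q = 16.925 × 1 = 16.925 kPa
q_ult = 882.02 + 16.925 = 898.95 kPa.

q_ult ≈ 900 kPa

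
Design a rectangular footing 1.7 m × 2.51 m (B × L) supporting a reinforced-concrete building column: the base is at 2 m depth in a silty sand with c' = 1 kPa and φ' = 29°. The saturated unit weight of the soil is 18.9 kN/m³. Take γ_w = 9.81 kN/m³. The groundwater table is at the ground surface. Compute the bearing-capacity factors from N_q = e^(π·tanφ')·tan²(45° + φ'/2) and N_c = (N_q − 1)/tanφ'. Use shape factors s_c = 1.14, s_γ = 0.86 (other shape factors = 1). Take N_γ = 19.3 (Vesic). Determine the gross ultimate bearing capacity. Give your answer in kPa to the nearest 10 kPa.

q_ult ≈ 460 kPa

tan29° = 0.5543, so N_q = e^(π×0.5543)·tan²(59.5°) = 5.705 × 2.882 = 16.44.
N_c = (16.44 − 1)/tan29° = 27.86.
With the water table at the surface the whole profile is submerged: γ' = 18.9 − 9.81 = 9.09 kN/m³, so q = γ'·D_f = 18.18 kPa; the same γ' applies in the ½γBN_γ term.
q_ult = c·N_c·s_c + q·N_q + 0.5·γ·B·N_γ·s_γ
     = 1 × 27.86 × 1.14 + 18.18 × 16.443 + 0.5 × 9.09 × 1.7 × 19.3 × 0.86
     = 31.761 + 298.94 + 128.24 = 458.94 kPa.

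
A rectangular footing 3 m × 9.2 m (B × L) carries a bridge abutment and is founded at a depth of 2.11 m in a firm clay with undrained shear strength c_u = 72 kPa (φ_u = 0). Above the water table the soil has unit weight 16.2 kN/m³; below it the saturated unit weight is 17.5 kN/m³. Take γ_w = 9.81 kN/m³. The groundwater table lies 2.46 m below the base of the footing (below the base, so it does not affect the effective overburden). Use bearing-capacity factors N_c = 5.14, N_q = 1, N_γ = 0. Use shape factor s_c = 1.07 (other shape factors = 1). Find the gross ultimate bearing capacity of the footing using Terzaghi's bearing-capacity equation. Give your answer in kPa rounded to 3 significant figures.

q_ult ≈ 430 kPa

q = γ·D_f = 16.2 × 2.11 = 34.182 kPa.
c·N_c·s_c = 72 × 5.14 × 1.07 = 395.99 kPa
q·N_q = 34.182 × 1 = 34.182 kPa
q_ult = 395.99 + 34.182 = 430.17 kPa.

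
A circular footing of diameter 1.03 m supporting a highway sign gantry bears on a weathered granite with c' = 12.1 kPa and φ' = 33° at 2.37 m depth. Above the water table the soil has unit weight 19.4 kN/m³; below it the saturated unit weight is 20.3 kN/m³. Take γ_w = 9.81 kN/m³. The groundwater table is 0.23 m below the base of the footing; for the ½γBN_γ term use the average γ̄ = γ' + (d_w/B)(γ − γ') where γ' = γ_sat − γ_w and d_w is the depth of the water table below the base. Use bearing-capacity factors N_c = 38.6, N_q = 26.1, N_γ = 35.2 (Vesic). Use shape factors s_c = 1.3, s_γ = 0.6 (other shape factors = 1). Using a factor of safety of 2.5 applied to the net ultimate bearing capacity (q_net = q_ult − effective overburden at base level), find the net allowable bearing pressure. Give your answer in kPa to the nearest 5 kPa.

q = γ·D_f = 19.4 × 2.37 = 45.978 kPa.
γ' = 10.49 kN/m³; averaging over the depth B below the base, γ̄ = γ' + (d_w/B)(γ − γ') = 12.48 kN/m³.
c·N_c·s_c = 12.1 × 38.6 × 1.3 = 607.18 kPa
q·N_q = 45.978 × 26.1 = 1200 kPa
0.5·γ·B·N_γ·s_γ = 0.5 × 12.48 × 1.03 × 35.2 × 0.6 = 135.74 kPa
q_ult = 607.18 + 1200 + 135.74 = 1942.9 kPa.
Net ultimate: q_net = 1942.9 − 45.978 = 1897 kPa.
q_all(net) = 1897 / 2.5 = 758.79 kPa.

q_all(net) ≈ 760 kPa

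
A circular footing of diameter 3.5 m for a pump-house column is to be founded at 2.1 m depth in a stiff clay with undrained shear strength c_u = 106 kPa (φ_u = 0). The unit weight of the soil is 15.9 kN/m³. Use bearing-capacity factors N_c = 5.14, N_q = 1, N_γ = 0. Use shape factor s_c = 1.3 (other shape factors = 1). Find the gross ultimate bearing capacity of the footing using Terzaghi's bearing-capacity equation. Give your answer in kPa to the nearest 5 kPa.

q_ult ≈ 740 kPa

Effective surcharge at the founding depth q = γ·D_f = 15.9 × 2.1 = 33.39 kPa.
q_ult = c·N_c·s_c + q·N_q
     = 106 × 5.14 × 1.3 + 33.39 × 1
     = 708.29 + 33.39 = 741.68 kPa.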